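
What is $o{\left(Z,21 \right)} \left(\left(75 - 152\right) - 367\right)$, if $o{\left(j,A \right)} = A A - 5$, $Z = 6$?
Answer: $-193584$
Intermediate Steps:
$o{\left(j,A \right)} = -5 + A^{2}$ ($o{\left(j,A \right)} = A^{2} - 5 = -5 + A^{2}$)
$o{\left(Z,21 \right)} \left(\left(75 - 152\right) - 367\right) = \left(-5 + 21^{2}\right) \left(\left(75 - 152\right) - 367\right) = \left(-5 + 441\right) \left(\left(75 - 152\right) - 367\right) = 436 \left(-77 - 367\right) = 436 \left(-444\right) = -193584$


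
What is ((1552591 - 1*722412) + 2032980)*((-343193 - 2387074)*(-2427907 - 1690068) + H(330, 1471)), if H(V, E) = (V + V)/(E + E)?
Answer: 47352941804989783942395/1471 ≈ 3.2191e+19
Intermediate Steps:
H(V, E) = V/E (H(V, E) = (2*V)/((2*E)) = (2*V)*(1/(2*E)) = V/E)
((1552591 - 1*722412) + 2032980)*((-343193 - 2387074)*(-2427907 - 1690068) + H(330, 1471)) = ((1552591 - 1*722412) + 2032980)*((-343193 - 2387074)*(-2427907 - 1690068) + 330/1471) = ((1552591 - 722412) + 2032980)*(-2730267*(-4117975) + 330*(1/1471)) = (830179 + 2032980)*(11243171249325 + 330/1471) = 2863159*(16538704907757405/1471) = 47352941804989783942395/1471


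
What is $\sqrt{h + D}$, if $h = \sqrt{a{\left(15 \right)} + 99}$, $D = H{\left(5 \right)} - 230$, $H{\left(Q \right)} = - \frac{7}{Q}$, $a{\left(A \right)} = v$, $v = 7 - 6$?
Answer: $\frac{3 i \sqrt{615}}{5} \approx 14.88 i$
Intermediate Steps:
$v = 1$
$a{\left(A \right)} = 1$
$D = - \frac{1157}{5}$ ($D = - \frac{7}{5} - 230 = - \frac{1157}{5} \approx -231.4$)
$h = 10$ ($h = \sqrt{1 + 99} = \sqrt{100} = 10$)
$\sqrt{h + D} = \sqrt{10 - \frac{1157}{5}} = \sqrt{- \frac{1107}{5}} = \frac{3 i \sqrt{615}}{5}$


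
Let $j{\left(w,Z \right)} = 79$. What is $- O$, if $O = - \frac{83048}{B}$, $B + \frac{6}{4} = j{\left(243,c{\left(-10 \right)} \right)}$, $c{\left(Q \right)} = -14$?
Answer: $\frac{166096}{155} \approx 1071.6$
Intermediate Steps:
$B = \frac{155}{2}$ ($B = - \frac{3}{2} + 79 = \frac{155}{2} \approx 77.5$)
$O = - \frac{166096}{155}$ ($O = - \frac{83048}{\frac{155}{2}} = \left(-83048\right) \frac{2}{155} = - \frac{166096}{155} \approx -1071.6$)
$- O = \left(-1\right) \left(- \frac{166096}{155}\right) = \frac{166096}{155}$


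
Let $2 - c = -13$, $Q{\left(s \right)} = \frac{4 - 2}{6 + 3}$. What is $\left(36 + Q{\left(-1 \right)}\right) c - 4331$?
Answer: $- \frac{11363}{3} \approx -3787.7$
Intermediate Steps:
$Q{\left(s \right)} = \frac{2}{9}$
$c = 15$ ($c = 2 - -13 = 2 + 13 = 15$)
$\left(36 + Q{\left(-1 \right)}\right) c - 4331 = \left(36 + \frac{2}{9}\right) 15 - 4331 = \frac{326}{9} \cdot 15 - 4331 = \frac{1630}{3} - 4331 = - \frac{11363}{3}$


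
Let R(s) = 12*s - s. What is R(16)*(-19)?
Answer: -3344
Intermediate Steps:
R(s) = 11*s
R(16)*(-19) = (11*16)*(-19) = 176*(-19) = -3344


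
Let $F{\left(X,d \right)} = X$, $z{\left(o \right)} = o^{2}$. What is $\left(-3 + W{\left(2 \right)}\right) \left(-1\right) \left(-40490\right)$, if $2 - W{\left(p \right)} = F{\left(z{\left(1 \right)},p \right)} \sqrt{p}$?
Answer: $-40490 - 40490 \sqrt{2} \approx -97752.0$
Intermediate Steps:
$W{\left(p \right)} = 2 - \sqrt{p}$ ($W{\left(p \right)} = 2 - 1^{2} \sqrt{p} = 2 - 1 \sqrt{p} = 2 - \sqrt{p}$)
$\left(-3 + W{\left(2 \right)}\right) \left(-1\right) \left(-40490\right) = \left(-3 + \left(2 - \sqrt{2}\right)\right) \left(-1\right) \left(-40490\right) = \left(-1 - \sqrt{2}\right) \left(-1\right) \left(-40490\right) = \left(1 + \sqrt{2}\right) \left(-40490\right) = -40490 - 40490 \sqrt{2}$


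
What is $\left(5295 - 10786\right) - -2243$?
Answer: $-3248$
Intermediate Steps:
$\left(5295 - 10786\right) - -2243 = -5491 + 2243 = -3248$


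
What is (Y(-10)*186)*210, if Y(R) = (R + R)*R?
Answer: 7812000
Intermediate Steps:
Y(R) = 2*R² (Y(R) = (2*R)*R = 2*R²)
(Y(-10)*186)*210 = ((2*(-10)²)*186)*210 = ((2*100)*186)*210 = (200*186)*210 = 37200*210 = 7812000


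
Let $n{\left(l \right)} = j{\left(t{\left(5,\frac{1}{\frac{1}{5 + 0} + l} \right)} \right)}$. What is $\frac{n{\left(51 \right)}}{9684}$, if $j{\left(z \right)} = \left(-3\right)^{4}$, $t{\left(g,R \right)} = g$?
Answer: $\frac{9}{1076} \approx 0.0083643$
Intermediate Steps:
$j{\left(z \right)} = 81$
$n{\left(l \right)} = 81$
$\frac{n{\left(51 \right)}}{9684} = \frac{81}{9684} = 81 \cdot \frac{1}{9684} = \frac{9}{1076}$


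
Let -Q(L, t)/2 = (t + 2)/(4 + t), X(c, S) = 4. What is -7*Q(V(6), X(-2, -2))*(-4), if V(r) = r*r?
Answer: -42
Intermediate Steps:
V(r) = r²
Q(L, t) = -2*(2 + t)/(4 + t) (Q(L, t) = -2*(t + 2)/(4 + t) = -2*(2 + t)/(4 + t))
-7*Q(V(6), X(-2, -2))*(-4) = -14*(-2 - 1*4)/(4 + 4)*(-4) = -14*(-2 - 4)/8*(-4) = -14*(-6)/8*(-4) = -7*(-3/2)*(-4) = (21/2)*(-4) = -42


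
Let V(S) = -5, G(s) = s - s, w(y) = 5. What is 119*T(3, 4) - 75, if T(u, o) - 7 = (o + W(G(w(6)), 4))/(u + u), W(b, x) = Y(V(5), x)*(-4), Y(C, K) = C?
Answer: 1234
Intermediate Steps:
G(s) = 0
W(b, x) = 20 (W(b, x) = -5*(-4) = 20)
T(u, o) = 7 + (20 + o)/(2*u) (T(u, o) = 7 + (o + 20)/(u + u) = 7 + (20 + o)/((2*u)) = 7 + (20 + o)*(1/(2*u)) = 7 + (20 + o)/(2*u))
119*T(3, 4) - 75 = 119*((½)*(20 + 4 + 14*3)/3) - 75 = 119*((½)*(⅓)*(20 + 4 + 42)) - 75 = 119*((½)*(⅓)*66) - 75 = 119*11 - 75 = 1309 - 75 = 1234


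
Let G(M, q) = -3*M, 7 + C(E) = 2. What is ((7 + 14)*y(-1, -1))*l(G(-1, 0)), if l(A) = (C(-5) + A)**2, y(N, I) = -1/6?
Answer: -14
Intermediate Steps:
y(N, I) = -1/6 (y(N, I) = -1*1/6 = -1/6)
C(E) = -5 (C(E) = -7 + 2 = -5)
l(A) = (-5 + A)**2
((7 + 14)*y(-1, -1))*l(G(-1, 0)) = ((7 + 14)*(-1/6))*(-5 - 3*(-1))**2 = (21*(-1/6))*(-5 + 3)**2 = -7/2*(-2)**2 = -7/2*4 = -14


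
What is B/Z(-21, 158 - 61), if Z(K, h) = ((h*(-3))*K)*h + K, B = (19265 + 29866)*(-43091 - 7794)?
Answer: -833343645/197582 ≈ -4217.7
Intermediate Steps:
B = -2500030935 (B = 49131*(-50885) = -2500030935)
Z(K, h) = K - 3*K*h**2 (Z(K, h) = ((-3*h)*K)*h + K = (-3*K*h)*h + K = -3*K*h**2 + K = K - 3*K*h**2)
B/Z(-21, 158 - 61) = -2500030935*(-1/(21*(1 - 3*(158 - 61)**2))) = -2500030935*(-1/(21*(1 - 3*97**2))) = -2500030935*(-1/(21*(1 - 3*9409))) = -2500030935*(-1/(21*(1 - 28227))) = -2500030935/((-21*(-28226))) = -2500030935/592746 = -2500030935*1/592746 = -833343645/197582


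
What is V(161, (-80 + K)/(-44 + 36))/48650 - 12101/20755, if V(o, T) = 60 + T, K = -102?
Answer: -9583611/16485400 ≈ -0.58134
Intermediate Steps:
V(161, (-80 + K)/(-44 + 36))/48650 - 12101/20755 = (60 + (-80 - 102)/(-44 + 36))/48650 - 12101/20755 = (60 - 182/(-8))*(1/48650) - 12101*1/20755 = (60 - 182*(-⅛))*(1/48650) - 12101/20755 = (60 + 91/4)*(1/48650) - 12101/20755 = (331/4)*(1/48650) - 12101/20755 = 331/194600 - 12101/20755 = -9583611/16485400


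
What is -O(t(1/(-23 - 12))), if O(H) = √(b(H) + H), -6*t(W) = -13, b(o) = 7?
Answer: -√330/6 ≈ -3.0276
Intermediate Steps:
t(W) = 13/6 (t(W) = -⅙*(-13) = 13/6)
O(H) = √(7 + H)
-O(t(1/(-23 - 12))) = -√(7 + 13/6) = -√(55/6) = -√330/6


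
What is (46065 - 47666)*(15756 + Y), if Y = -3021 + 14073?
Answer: -42919608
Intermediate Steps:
Y = 11052
(46065 - 47666)*(15756 + Y) = (46065 - 47666)*(15756 + 11052) = -1601*26808 = -42919608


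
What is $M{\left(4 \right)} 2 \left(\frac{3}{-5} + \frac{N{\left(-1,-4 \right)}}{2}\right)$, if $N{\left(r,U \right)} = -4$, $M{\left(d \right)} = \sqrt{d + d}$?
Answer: $- \frac{52 \sqrt{2}}{5} \approx -14.708$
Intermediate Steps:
$M{\left(d \right)} = \sqrt{2} \sqrt{d}$ ($M{\left(d \right)} = \sqrt{2 d} = \sqrt{2} \sqrt{d}$)
$M{\left(4 \right)} 2 \left(\frac{3}{-5} + \frac{N{\left(-1,-4 \right)}}{2}\right) = \sqrt{2} \sqrt{4} \cdot 2 \left(\frac{3}{-5} - \frac{4}{2}\right) = \sqrt{2} \cdot 2 \cdot 2 \left(3 \left(- \frac{1}{5}\right) - 2\right) = 2 \sqrt{2} \cdot 2 \left(- \frac{3}{5} - 2\right) = 4 \sqrt{2} \left(- \frac{13}{5}\right) = - \frac{52 \sqrt{2}}{5}$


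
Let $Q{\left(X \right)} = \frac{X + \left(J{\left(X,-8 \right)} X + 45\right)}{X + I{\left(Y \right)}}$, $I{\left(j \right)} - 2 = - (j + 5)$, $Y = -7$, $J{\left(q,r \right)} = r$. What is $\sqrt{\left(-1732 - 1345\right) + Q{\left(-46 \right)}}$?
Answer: $\frac{i \sqrt{5443242}}{42} \approx 55.549 i$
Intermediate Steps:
$I{\left(j \right)} = -3 - j$ ($I{\left(j \right)} = 2 - \left(j + 5\right) = 2 - \left(5 + j\right) = -3 - j$)
$Q{\left(X \right)} = \frac{45 - 7 X}{4 + X}$ ($Q{\left(X \right)} = \frac{X - \left(-45 + 8 X\right)}{X - -4} = \frac{X - \left(-45 + 8 X\right)}{X + \left(-3 + 7\right)} = \frac{45 - 7 X}{X + 4} = \frac{45 - 7 X}{4 + X}$)
$\sqrt{\left(-1732 - 1345\right) + Q{\left(-46 \right)}} = \sqrt{\left(-1732 - 1345\right) + \frac{45 - -322}{4 - 46}} = \sqrt{\left(-1732 - 1345\right) + \frac{45 + 322}{-42}} = \sqrt{-3077 - \frac{367}{42}} = \sqrt{- \frac{129601}{42}} = \frac{i \sqrt{5443242}}{42}$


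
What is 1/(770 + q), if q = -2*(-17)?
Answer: 1/804 ≈ 0.0012438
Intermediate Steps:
q = 34
1/(770 + q) = 1/(770 + 34) = 1/804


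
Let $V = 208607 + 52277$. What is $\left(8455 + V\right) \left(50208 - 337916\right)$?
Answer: $-77490985012$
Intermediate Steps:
$V = 260884$
$\left(8455 + V\right) \left(50208 - 337916\right) = \left(8455 + 260884\right) \left(50208 - 337916\right) = 269339 \left(-287708\right) = -77490985012$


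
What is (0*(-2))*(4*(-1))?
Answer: 0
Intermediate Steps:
(0*(-2))*(4*(-1)) = 0*(-4) = 0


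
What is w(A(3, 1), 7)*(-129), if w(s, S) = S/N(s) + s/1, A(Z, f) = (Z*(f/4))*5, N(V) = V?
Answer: -14491/20 ≈ -724.55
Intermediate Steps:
A(Z, f) = 5*Z*f/4 (A(Z, f) = (Z*(f*(1/4)))*5 = (Z*(f/4))*5 = (Z*f/4)*5 = 5*Z*f/4)
w(s, S) = s + S/s (w(s, S) = S/s + s/1 = S/s + s*1 = S/s + s = s + S/s)
w(A(3, 1), 7)*(-129) = ((5/4)*3*1 + 7/(((5/4)*3*1)))*(-129) = (15/4 + 7/(15/4))*(-129) = (15/4 + 7*(4/15))*(-129) = (15/4 + 28/15)*(-129) = (337/60)*(-129) = -14491/20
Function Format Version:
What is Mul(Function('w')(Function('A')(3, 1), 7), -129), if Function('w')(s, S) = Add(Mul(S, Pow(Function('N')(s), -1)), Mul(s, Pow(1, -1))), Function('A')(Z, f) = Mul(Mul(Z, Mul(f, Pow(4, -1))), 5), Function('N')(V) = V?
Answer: Rational(-14491, 20) ≈ -724.55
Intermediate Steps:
Function('A')(Z, f) = Mul(Rational(5, 4), Z, f) (Function('A')(Z, f) = Mul(Mul(Z, Mul(f, Rational(1, 4))), 5) = Mul(Mul(Z, Mul(Rational(1, 4), f)), 5) = Mul(Mul(Rational(1, 4), Z, f), 5) = Mul(Rational(5, 4), Z, f))
Function('w')(s, S) = Add(s, Mul(S, Pow(s, -1))) (Function('w')(s, S) = Add(Mul(S, Pow(s, -1)), Mul(s, Pow(1, -1))) = Add(Mul(S, Pow(s, -1)), Mul(s, 1)) = Add(Mul(S, Pow(s, -1)), s) = Add(s, Mul(S, Pow(s, -1))))
Mul(Function('w')(Function('A')(3, 1), 7), -129) = Mul(Add(Mul(Rational(5, 4), 3, 1), Mul(7, Pow(Mul(Rational(5, 4), 3, 1), -1))), -129) = Mul(Add(Rational(15, 4), Mul(7, Pow(Rational(15, 4), -1))), -129) = Mul(Add(Rational(15, 4), Mul(7, Rational(4, 15))), -129) = Mul(Add(Rational(15, 4), Rational(28, 15)), -129) = Mul(Rational(337, 60), -129) = Rational(-14491, 20)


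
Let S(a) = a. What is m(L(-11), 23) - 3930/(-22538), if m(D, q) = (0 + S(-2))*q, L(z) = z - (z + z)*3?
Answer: -516409/11269 ≈ -45.826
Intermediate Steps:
L(z) = -5*z (L(z) = z - 2*z*3 = z - 6*z = -5*z)
m(D, q) = -2*q (m(D, q) = (0 - 2)*q = -2*q)
m(L(-11), 23) - 3930/(-22538) = -2*23 - 3930/(-22538) = -46 - 3930*(-1)/22538 = -46 - 1*(-1965/11269) = -46 + 1965/11269 = -516409/11269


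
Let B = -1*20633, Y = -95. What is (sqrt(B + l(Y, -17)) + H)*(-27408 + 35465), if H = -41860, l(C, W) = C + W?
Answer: -337266020 + 24171*I*sqrt(2305) ≈ -3.3727e+8 + 1.1605e+6*I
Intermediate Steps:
B = -20633
(sqrt(B + l(Y, -17)) + H)*(-27408 + 35465) = (sqrt(-20633 + (-95 - 17)) - 41860)*(-27408 + 35465) = (sqrt(-20633 - 112) - 41860)*8057 = (sqrt(-20745) - 41860)*8057 = (3*I*sqrt(2305) - 41860)*8057 = (-41860 + 3*I*sqrt(2305))*8057 = -337266020 + 24171*I*sqrt(2305)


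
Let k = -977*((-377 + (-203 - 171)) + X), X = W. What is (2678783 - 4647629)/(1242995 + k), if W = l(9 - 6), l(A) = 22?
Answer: -89493/88874 ≈ -1.0070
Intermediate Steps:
W = 22
X = 22
k = 712233 (k = -977*((-377 + (-203 - 171)) + 22) = -977*((-377 - 374) + 22) = -977*(-751 + 22) = -977*(-729) = -1*(-712233) = 712233)
(2678783 - 4647629)/(1242995 + k) = (2678783 - 4647629)/(1242995 + 712233) = -1968846/1955228 = -1968846*1/1955228 = -89493/88874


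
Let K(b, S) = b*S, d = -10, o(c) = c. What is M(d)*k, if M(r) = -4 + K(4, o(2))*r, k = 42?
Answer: -3528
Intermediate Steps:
K(b, S) = S*b
M(r) = -4 + 8*r (M(r) = -4 + (2*4)*r = -4 + 8*r)
M(d)*k = (-4 + 8*(-10))*42 = (-4 - 80)*42 = -84*42 = -3528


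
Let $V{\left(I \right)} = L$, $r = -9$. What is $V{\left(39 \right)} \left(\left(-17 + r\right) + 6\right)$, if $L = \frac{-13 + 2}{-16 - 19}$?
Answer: $- \frac{44}{7} \approx -6.2857$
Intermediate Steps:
$L = \frac{11}{35}$ ($L = - \frac{11}{-35} = \left(-11\right) \left(- \frac{1}{35}\right) = \frac{11}{35} \approx 0.31429$)
$V{\left(I \right)} = \frac{11}{35}$
$V{\left(39 \right)} \left(\left(-17 + r\right) + 6\right) = \frac{11 \left(\left(-17 - 9\right) + 6\right)}{35} = \frac{11 \left(-26 + 6\right)}{35} = \frac{11}{35} \left(-20\right) = - \frac{44}{7}$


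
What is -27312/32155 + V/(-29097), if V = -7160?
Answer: -564467464/935614035 ≈ -0.60331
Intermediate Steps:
-27312/32155 + V/(-29097) = -27312/32155 - 7160/(-29097) = -27312*1/32155 - 7160*(-1/29097) = -27312/32155 + 7160/29097 = -564467464/935614035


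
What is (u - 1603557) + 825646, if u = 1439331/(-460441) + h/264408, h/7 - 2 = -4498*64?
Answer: -47353763027700073/60872141964 ≈ -7.7792e+5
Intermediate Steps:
h = -2015090 (h = 14 + 7*(-4498*64) = 14 + 7*(-287872) = 14 - 2015104 = -2015090)
u = -654200342869/60872141964 (u = 1439331/(-460441) - 2015090/264408 = 1439331*(-1/460441) - 2015090*1/264408 = -1439331/460441 - 1007545/132204 = -654200342869/60872141964 ≈ -10.747)
(u - 1603557) + 825646 = (-654200342869/60872141964 - 1603557) + 825646 = -97612603551708817/60872141964 + 825646 = -47353763027700073/60872141964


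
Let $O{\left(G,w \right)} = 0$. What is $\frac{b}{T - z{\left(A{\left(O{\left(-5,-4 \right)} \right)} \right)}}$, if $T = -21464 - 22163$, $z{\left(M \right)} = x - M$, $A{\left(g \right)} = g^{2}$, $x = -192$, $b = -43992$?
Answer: $\frac{43992}{43435} \approx 1.0128$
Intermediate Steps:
$z{\left(M \right)} = -192 - M$
$T = -43627$ ($T = -21464 - 22163 = -43627$)
$\frac{b}{T - z{\left(A{\left(O{\left(-5,-4 \right)} \right)} \right)}} = - \frac{43992}{-43627 - \left(-192 - 0^{2}\right)} = - \frac{43992}{-43627 - \left(-192 - 0\right)} = - \frac{43992}{-43627 - \left(-192 + 0\right)} = - \frac{43992}{-43627 - -192} = - \frac{43992}{-43627 + 192} = - \frac{43992}{-43435} = \left(-43992\right) \left(- \frac{1}{43435}\right) = \frac{43992}{43435}$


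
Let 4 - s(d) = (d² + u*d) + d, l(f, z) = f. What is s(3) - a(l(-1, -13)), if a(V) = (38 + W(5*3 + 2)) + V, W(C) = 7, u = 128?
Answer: -436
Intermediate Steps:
s(d) = 4 - d² - 129*d (s(d) = 4 - ((d² + 128*d) + d) = 4 - (d² + 129*d) = 4 + (-d² - 129*d) = 4 - d² - 129*d)
a(V) = 45 + V (a(V) = (38 + 7) + V = 45 + V)
s(3) - a(l(-1, -13)) = (4 - 1*3² - 129*3) - (45 - 1) = (4 - 1*9 - 387) - 1*44 = (4 - 9 - 387) - 44 = -392 - 44 = -436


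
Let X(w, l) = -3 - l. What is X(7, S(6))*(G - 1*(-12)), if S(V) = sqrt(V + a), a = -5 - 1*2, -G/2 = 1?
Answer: -30 - 10*I ≈ -30.0 - 10.0*I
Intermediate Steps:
G = -2 (G = -2*1 = -2)
a = -7 (a = -5 - 2 = -7)
S(V) = sqrt(-7 + V) (S(V) = sqrt(V - 7) = sqrt(-7 + V))
X(7, S(6))*(G - 1*(-12)) = (-3 - sqrt(-7 + 6))*(-2 - 1*(-12)) = (-3 - sqrt(-1))*(-2 + 12) = (-3 - I)*10 = -30 - 10*I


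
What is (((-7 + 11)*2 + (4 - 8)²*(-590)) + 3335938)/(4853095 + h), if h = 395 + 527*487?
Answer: 3326506/5110139 ≈ 0.65096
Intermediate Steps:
h = 257044 (h = 395 + 256649 = 257044)
(((-7 + 11)*2 + (4 - 8)²*(-590)) + 3335938)/(4853095 + h) = (((-7 + 11)*2 + (4 - 8)²*(-590)) + 3335938)/(4853095 + 257044) = ((4*2 + (-4)²*(-590)) + 3335938)/5110139 = ((8 + 16*(-590)) + 3335938)*(1/5110139) = ((8 - 9440) + 3335938)*(1/5110139) = (-9432 + 3335938)*(1/5110139) = 3326506*(1/5110139) = 3326506/5110139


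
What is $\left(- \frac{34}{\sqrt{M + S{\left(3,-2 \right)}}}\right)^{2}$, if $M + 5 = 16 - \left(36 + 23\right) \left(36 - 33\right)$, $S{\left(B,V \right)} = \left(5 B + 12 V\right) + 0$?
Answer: $- \frac{1156}{175} \approx -6.6057$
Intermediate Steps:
$S{\left(B,V \right)} = 5 B + 12 V$
$M = -166$ ($M = -5 + \left(16 - \left(36 + 23\right) \left(36 - 33\right)\right) = -5 + \left(16 - 59 \cdot 3\right) = -5 + \left(16 - 177\right) = -5 - 161 = -166$)
$\left(- \frac{34}{\sqrt{M + S{\left(3,-2 \right)}}}\right)^{2} = \left(- \frac{34}{\sqrt{-166 + \left(5 \cdot 3 + 12 \left(-2\right)\right)}}\right)^{2} = \left(- \frac{34}{\sqrt{-166 + \left(15 - 24\right)}}\right)^{2} = \left(- \frac{34}{\sqrt{-166 - 9}}\right)^{2} = \left(- \frac{34}{\sqrt{-175}}\right)^{2} = \left(- \frac{34}{5 i \sqrt{7}}\right)^{2} = \left(- 34 \left(- \frac{i \sqrt{7}}{35}\right)\right)^{2} = \left(\frac{34 i \sqrt{7}}{35}\right)^{2} = - \frac{1156}{175}$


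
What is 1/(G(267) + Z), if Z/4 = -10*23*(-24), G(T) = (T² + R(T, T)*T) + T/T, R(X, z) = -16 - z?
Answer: 1/17809 ≈ 5.6151e-5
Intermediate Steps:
G(T) = 1 + T² + T*(-16 - T) (G(T) = (T² + (-16 - T)*T) + T/T = (T² + T*(-16 - T)) + 1 = 1 + T² + T*(-16 - T))
Z = 22080 (Z = 4*(-10*23*(-24)) = 4*(-230*(-24)) = 4*5520 = 22080)
1/(G(267) + Z) = 1/((1 - 16*267) + 22080) = 1/((1 - 4272) + 22080) = 1/(-4271 + 22080) = 1/17809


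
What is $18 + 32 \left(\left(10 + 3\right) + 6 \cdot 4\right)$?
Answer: $1202$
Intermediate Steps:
$18 + 32 \left(\left(10 + 3\right) + 6 \cdot 4\right) = 18 + 32 \left(13 + 24\right) = 18 + 32 \cdot 37 = 18 + 1184 = 1202$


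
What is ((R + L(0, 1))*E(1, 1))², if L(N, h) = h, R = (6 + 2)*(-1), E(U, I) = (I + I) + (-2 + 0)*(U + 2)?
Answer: 784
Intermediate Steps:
E(U, I) = -4 - 2*U + 2*I (E(U, I) = 2*I - 2*(2 + U) = 2*I + (-4 - 2*U) = -4 - 2*U + 2*I)
R = -8 (R = 8*(-1) = -8)
((R + L(0, 1))*E(1, 1))² = ((-8 + 1)*(-4 - 2*1 + 2*1))² = (-7*(-4 - 2 + 2))² = (-7*(-4))² = 28² = 784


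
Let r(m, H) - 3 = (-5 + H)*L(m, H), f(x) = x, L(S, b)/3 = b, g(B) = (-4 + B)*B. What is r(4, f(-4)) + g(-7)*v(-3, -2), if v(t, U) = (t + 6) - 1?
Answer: 265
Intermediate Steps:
g(B) = B*(-4 + B)
L(S, b) = 3*b
r(m, H) = 3 + 3*H*(-5 + H) (r(m, H) = 3 + (-5 + H)*(3*H) = 3 + 3*H*(-5 + H))
v(t, U) = 5 + t (v(t, U) = (6 + t) - 1 = 5 + t)
r(4, f(-4)) + g(-7)*v(-3, -2) = (3 - 15*(-4) + 3*(-4)²) + (-7*(-4 - 7))*(5 - 3) = (3 + 60 + 3*16) - 7*(-11)*2 = (3 + 60 + 48) + 77*2 = 111 + 154 = 265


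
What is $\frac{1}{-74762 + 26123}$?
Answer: $- \frac{1}{48639} \approx -2.056 \cdot 10^{-5}$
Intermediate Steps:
$\frac{1}{-74762 + 26123} = \frac{1}{-48639} = - \frac{1}{48639}$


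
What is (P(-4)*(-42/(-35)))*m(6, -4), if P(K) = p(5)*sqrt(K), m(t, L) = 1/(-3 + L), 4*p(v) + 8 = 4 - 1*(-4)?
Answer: 0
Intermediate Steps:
p(v) = 0 (p(v) = -2 + (4 - 1*(-4))/4 = -2 + (4 + 4)/4 = -2 + (1/4)*8 = -2 + 2 = 0)
P(K) = 0 (P(K) = 0*sqrt(K) = 0)
(P(-4)*(-42/(-35)))*m(6, -4) = (0*(-42/(-35)))/(-3 - 4) = (0*(-42*(-1/35)))/(-7) = (0*(6/5))*(-1/7) = 0*(-1/7) = 0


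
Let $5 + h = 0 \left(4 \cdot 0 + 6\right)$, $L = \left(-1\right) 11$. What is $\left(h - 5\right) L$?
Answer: $110$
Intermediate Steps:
$L = -11$
$h = -5$ ($h = -5 + 0 \left(4 \cdot 0 + 6\right) = -5 + 0 \left(0 + 6\right) = -5 + 0 \cdot 6 = -5 + 0 = -5$)
$\left(h - 5\right) L = \left(-5 - 5\right) \left(-11\right) = \left(-10\right) \left(-11\right) = 110$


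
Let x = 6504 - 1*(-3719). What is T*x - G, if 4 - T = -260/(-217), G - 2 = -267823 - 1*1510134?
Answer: 392031819/217 ≈ 1.8066e+6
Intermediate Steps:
x = 10223 (x = 6504 + 3719 = 10223)
G = -1777955 (G = 2 + (-267823 - 1*1510134) = 2 + (-267823 - 1510134) = 2 - 1777957 = -1777955)
T = 608/217 (T = 4 - (-260)/(-217) = 4 - (-260)*(-1)/217 = 4 - 1*260/217 = 4 - 260/217 = 608/217 ≈ 2.8018)
T*x - G = (608/217)*10223 - 1*(-1777955) = 6215584/217 + 1777955 = 392031819/217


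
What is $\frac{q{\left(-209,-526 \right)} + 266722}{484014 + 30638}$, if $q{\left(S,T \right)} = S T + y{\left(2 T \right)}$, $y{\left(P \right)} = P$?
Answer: $\frac{93901}{128663} \approx 0.72982$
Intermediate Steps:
$q{\left(S,T \right)} = 2 T + S T$ ($q{\left(S,T \right)} = S T + 2 T = 2 T + S T$)
$\frac{q{\left(-209,-526 \right)} + 266722}{484014 + 30638} = \frac{- 526 \left(2 - 209\right) + 266722}{484014 + 30638} = \frac{\left(-526\right) \left(-207\right) + 266722}{514652} = \left(108882 + 266722\right) \frac{1}{514652} = 375604 \cdot \frac{1}{514652} = \frac{93901}{128663}$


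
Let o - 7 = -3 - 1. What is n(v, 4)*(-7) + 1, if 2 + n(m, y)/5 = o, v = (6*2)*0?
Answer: -34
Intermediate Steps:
v = 0 (v = 12*0 = 0)
o = 3 (o = 7 + (-3 - 1) = 7 - 4 = 3)
n(m, y) = 5 (n(m, y) = -10 + 5*3 = -10 + 15 = 5)
n(v, 4)*(-7) + 1 = 5*(-7) + 1 = -35 + 1 = -34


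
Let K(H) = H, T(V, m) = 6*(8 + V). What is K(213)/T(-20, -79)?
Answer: -71/24 ≈ -2.9583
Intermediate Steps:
T(V, m) = 48 + 6*V
K(213)/T(-20, -79) = 213/(48 + 6*(-20)) = 213/(48 - 120) = 213/(-72) = 213*(-1/72) = -71/24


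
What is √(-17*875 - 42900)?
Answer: 5*I*√2311 ≈ 240.36*I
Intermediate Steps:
√(-17*875 - 42900) = √(-14875 - 42900) = √(-57775) = 5*I*√2311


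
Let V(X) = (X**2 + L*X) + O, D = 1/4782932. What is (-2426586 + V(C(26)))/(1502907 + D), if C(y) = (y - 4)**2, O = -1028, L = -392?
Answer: -11398138288152/7188301983325 ≈ -1.5857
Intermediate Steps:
D = 1/4782932 ≈ 2.0908e-7
C(y) = (-4 + y)**2
V(X) = -1028 + X**2 - 392*X (V(X) = (X**2 - 392*X) - 1028 = -1028 + X**2 - 392*X)
(-2426586 + V(C(26)))/(1502907 + D) = (-2426586 + (-1028 + ((-4 + 26)**2)**2 - 392*(-4 + 26)**2))/(1502907 + 1/4782932) = (-2426586 + (-1028 + (22**2)**2 - 392*22**2))/(7188301983325/4782932) = (-2426586 + (-1028 + 484**2 - 392*484))*(4782932/7188301983325) = (-2426586 + (-1028 + 234256 - 189728))*(4782932/7188301983325) = (-2426586 + 43500)*(4782932/7188301983325) = -2383086*4782932/7188301983325 = -11398138288152/7188301983325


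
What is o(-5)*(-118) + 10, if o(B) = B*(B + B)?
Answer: -5890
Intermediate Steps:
o(B) = 2*B² (o(B) = B*(2*B) = 2*B²)
o(-5)*(-118) + 10 = (2*(-5)²)*(-118) + 10 = (2*25)*(-118) + 10 = 50*(-118) + 10 = -5900 + 10 = -5890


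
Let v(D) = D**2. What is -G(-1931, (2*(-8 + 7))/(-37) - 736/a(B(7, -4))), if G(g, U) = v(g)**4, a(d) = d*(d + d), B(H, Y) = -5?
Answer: -193311722329682059405004641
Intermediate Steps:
a(d) = 2*d**2 (a(d) = d*(2*d) = 2*d**2)
G(g, U) = g**8 (G(g, U) = (g**2)**4 = g**8)
-G(-1931, (2*(-8 + 7))/(-37) - 736/a(B(7, -4))) = -1*(-1931)**8 = -1*193311722329682059405004641 = -193311722329682059405004641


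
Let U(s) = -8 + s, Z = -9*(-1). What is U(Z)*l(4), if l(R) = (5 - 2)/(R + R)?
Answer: 3/8 ≈ 0.37500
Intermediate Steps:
Z = 9
l(R) = 3/(2*R) (l(R) = 3/((2*R)) = 3*(1/(2*R)) = 3/(2*R))
U(Z)*l(4) = (-8 + 9)*((3/2)/4) = 1*((3/2)*(¼)) = 1*(3/8) = 3/8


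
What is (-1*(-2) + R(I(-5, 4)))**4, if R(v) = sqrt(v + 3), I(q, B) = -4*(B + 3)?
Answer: 41 - 840*I ≈ 41.0 - 840.0*I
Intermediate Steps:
I(q, B) = -12 - 4*B (I(q, B) = -4*(3 + B) = -12 - 4*B)
R(v) = sqrt(3 + v)
(-1*(-2) + R(I(-5, 4)))**4 = (-1*(-2) + sqrt(3 + (-12 - 4*4)))**4 = (2 + sqrt(3 + (-12 - 16)))**4 = (2 + sqrt(3 - 28))**4 = (2 + sqrt(-25))**4 = (2 + 5*I)**4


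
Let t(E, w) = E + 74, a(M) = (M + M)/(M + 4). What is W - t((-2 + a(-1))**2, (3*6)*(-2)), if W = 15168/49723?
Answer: -36161278/447507 ≈ -80.806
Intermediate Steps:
a(M) = 2*M/(4 + M) (a(M) = (2*M)/(4 + M) = 2*M/(4 + M))
t(E, w) = 74 + E
W = 15168/49723 (W = 15168*(1/49723) = 15168/49723 ≈ 0.30505)
W - t((-2 + a(-1))**2, (3*6)*(-2)) = 15168/49723 - (74 + (-2 + 2*(-1)/(4 - 1))**2) = 15168/49723 - (74 + (-2 + 2*(-1)/3)**2) = 15168/49723 - (74 + (-2 + 2*(-1)*(1/3))**2) = 15168/49723 - (74 + (-2 - 2/3)**2) = 15168/49723 - (74 + (-8/3)**2) = 15168/49723 - (74 + 64/9) = 15168/49723 - 1*730/9 = 15168/49723 - 730/9 = -36161278/447507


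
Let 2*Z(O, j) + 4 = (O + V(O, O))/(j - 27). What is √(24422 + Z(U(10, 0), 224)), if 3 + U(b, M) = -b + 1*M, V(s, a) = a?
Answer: √947713219/197 ≈ 156.27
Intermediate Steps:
U(b, M) = -3 + M - b (U(b, M) = -3 + (-b + 1*M) = -3 + (-b + M) = -3 + (M - b) = -3 + M - b)
Z(O, j) = -2 + O/(-27 + j) (Z(O, j) = -2 + ((O + O)/(j - 27))/2 = -2 + ((2*O)/(-27 + j))/2 = -2 + (2*O/(-27 + j))/2 = -2 + O/(-27 + j))
√(24422 + Z(U(10, 0), 224)) = √(24422 + (54 + (-3 + 0 - 1*10) - 2*224)/(-27 + 224)) = √(24422 + (54 + (-3 + 0 - 10) - 448)/197) = √(24422 + (54 - 13 - 448)/197) = √(24422 + (1/197)*(-407)) = √(24422 - 407/197) = √(4810727/197) = √947713219/197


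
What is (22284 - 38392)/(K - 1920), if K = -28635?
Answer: 16108/30555 ≈ 0.52718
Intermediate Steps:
(22284 - 38392)/(K - 1920) = (22284 - 38392)/(-28635 - 1920) = -16108/(-30555) = -16108*(-1/30555) = 16108/30555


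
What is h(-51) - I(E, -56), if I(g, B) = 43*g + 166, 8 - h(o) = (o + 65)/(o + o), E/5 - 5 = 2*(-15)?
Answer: 266074/51 ≈ 5217.1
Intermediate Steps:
E = -125 (E = 25 + 5*(2*(-15)) = 25 + 5*(-30) = 25 - 150 = -125)
h(o) = 8 - (65 + o)/(2*o) (h(o) = 8 - (o + 65)/(o + o) = 8 - (65 + o)/(2*o))
I(g, B) = 166 + 43*g
h(-51) - I(E, -56) = (5/2)*(-13 + 3*(-51))/(-51) - (166 + 43*(-125)) = (5/2)*(-1/51)*(-13 - 153) - (166 - 5375) = (5/2)*(-1/51)*(-166) - 1*(-5209) = 415/51 + 5209 = 266074/51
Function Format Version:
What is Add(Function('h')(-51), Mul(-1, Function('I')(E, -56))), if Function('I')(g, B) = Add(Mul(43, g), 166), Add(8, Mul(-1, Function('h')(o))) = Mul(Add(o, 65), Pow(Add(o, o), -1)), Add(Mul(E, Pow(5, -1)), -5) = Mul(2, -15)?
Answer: Rational(266074, 51) ≈ 5217.1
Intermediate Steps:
E = -125 (E = Add(25, Mul(5, Mul(2, -15))) = Add(25, Mul(5, -30)) = Add(25, -150) = -125)
Function('h')(o) = Add(8, Mul(Rational(-1, 2), Pow(o, -1), Add(65, o))) (Function('h')(o) = Add(8, Mul(-1, Mul(Add(o, 65), Pow(Add(o, o), -1)))) = Add(8, Mul(-1, Mul(Add(65, o), Pow(Mul(2, o), -1)))) = Add(8, Mul(-1, Mul(Add(65, o), Mul(Rational(1, 2), Pow(o, -1))))) = Add(8, Mul(-1, Mul(Rational(1, 2), Pow(o, -1), Add(65, o)))) = Add(8, Mul(Rational(-1, 2), Pow(o, -1), Add(65, o))))
Function('I')(g, B) = Add(166, Mul(43, g))
Add(Function('h')(-51), Mul(-1, Function('I')(E, -56))) = Add(Mul(Rational(5, 2), Pow(-51, -1), Add(-13, Mul(3, -51))), Mul(-1, Add(166, Mul(43, -125)))) = Add(Mul(Rational(5, 2), Rational(-1, 51), Add(-13, -153)), Mul(-1, Add(166, -5375))) = Add(Mul(Rational(5, 2), Rational(-1, 51), -166), Mul(-1, -5209)) = Add(Rational(415, 51), 5209) = Rational(266074, 51)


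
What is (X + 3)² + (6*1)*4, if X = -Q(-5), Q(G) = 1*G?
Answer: 88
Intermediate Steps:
Q(G) = G
X = 5 (X = -1*(-5) = 5)
(X + 3)² + (6*1)*4 = (5 + 3)² + (6*1)*4 = 8² + 6*4 = 64 + 24 = 88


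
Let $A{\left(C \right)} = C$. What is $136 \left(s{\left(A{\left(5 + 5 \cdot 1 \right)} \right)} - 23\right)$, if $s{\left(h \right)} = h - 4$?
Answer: $-2312$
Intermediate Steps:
$s{\left(h \right)} = -4 + h$ ($s{\left(h \right)} = h - 4 = -4 + h$)
$136 \left(s{\left(A{\left(5 + 5 \cdot 1 \right)} \right)} - 23\right) = 136 \left(\left(-4 + \left(5 + 5 \cdot 1\right)\right) - 23\right) = 136 \left(\left(-4 + \left(5 + 5\right)\right) - 23\right) = 136 \left(\left(-4 + 10\right) - 23\right) = 136 \left(6 - 23\right) = 136 \left(-17\right) = -2312$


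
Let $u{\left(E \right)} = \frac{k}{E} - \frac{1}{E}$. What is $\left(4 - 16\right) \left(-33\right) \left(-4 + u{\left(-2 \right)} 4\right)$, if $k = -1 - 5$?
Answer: $3960$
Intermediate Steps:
$k = -6$ ($k = -1 - 5 = -6$)
$u{\left(E \right)} = - \frac{7}{E}$ ($u{\left(E \right)} = - \frac{6}{E} - \frac{1}{E} = - \frac{7}{E}$)
$\left(4 - 16\right) \left(-33\right) \left(-4 + u{\left(-2 \right)} 4\right) = \left(4 - 16\right) \left(-33\right) \left(-4 + - \frac{7}{-2} \cdot 4\right) = \left(4 - 16\right) \left(-33\right) \left(-4 + \left(-7\right) \left(- \frac{1}{2}\right) 4\right) = \left(-12\right) \left(-33\right) \left(-4 + \frac{7}{2} \cdot 4\right) = 396 \left(-4 + 14\right) = 396 \cdot 10 = 3960$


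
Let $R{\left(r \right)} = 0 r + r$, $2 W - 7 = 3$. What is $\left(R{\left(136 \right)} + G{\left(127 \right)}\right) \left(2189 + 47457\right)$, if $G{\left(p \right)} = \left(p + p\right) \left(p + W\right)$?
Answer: $1671282944$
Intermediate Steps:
$W = 5$ ($W = \frac{7}{2} + \frac{1}{2} \cdot 3 = \frac{7}{2} + \frac{3}{2} = 5$)
$R{\left(r \right)} = r$ ($R{\left(r \right)} = 0 + r = r$)
$G{\left(p \right)} = 2 p \left(5 + p\right)$ ($G{\left(p \right)} = \left(p + p\right) \left(p + 5\right) = 2 p \left(5 + p\right)$)
$\left(R{\left(136 \right)} + G{\left(127 \right)}\right) \left(2189 + 47457\right) = \left(136 + 2 \cdot 127 \left(5 + 127\right)\right) \left(2189 + 47457\right) = \left(136 + 2 \cdot 127 \cdot 132\right) 49646 = \left(136 + 33528\right) 49646 = 33664 \cdot 49646 = 1671282944$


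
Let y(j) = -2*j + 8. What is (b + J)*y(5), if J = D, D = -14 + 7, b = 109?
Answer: -204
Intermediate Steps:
D = -7
J = -7
y(j) = 8 - 2*j
(b + J)*y(5) = (109 - 7)*(8 - 2*5) = 102*(8 - 10) = 102*(-2) = -204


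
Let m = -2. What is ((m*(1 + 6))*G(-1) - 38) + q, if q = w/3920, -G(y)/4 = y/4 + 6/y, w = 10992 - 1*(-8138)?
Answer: -150183/392 ≈ -383.12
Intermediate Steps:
w = 19130 (w = 10992 + 8138 = 19130)
G(y) = -y - 24/y (G(y) = -4*(y/4 + 6/y) = -4*(6/y + y/4) = -y - 24/y)
q = 1913/392 (q = 19130/3920 = 19130*(1/3920) = 1913/392 ≈ 4.8801)
((m*(1 + 6))*G(-1) - 38) + q = ((-2*(1 + 6))*(-1*(-1) - 24/(-1)) - 38) + 1913/392 = ((-2*7)*(1 - 24*(-1)) - 38) + 1913/392 = (-14*(1 + 24) - 38) + 1913/392 = (-14*25 - 38) + 1913/392 = (-350 - 38) + 1913/392 = -388 + 1913/392 = -150183/392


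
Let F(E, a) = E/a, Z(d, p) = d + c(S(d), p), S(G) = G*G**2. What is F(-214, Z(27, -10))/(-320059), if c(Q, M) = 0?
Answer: 214/8641593 ≈ 2.4764e-5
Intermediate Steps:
S(G) = G**3
Z(d, p) = d (Z(d, p) = d + 0 = d)
F(-214, Z(27, -10))/(-320059) = -214/27/(-320059) = -214*1/27*(-1/320059) = -214/27*(-1/320059) = 214/8641593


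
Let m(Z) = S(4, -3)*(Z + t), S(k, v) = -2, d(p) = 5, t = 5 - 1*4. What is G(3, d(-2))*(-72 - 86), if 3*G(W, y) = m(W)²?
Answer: -10112/3 ≈ -3370.7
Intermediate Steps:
t = 1 (t = 5 - 4 = 1)
m(Z) = -2 - 2*Z (m(Z) = -2*(Z + 1) = -2*(1 + Z) = -2 - 2*Z)
G(W, y) = (-2 - 2*W)²/3
G(3, d(-2))*(-72 - 86) = (4*(1 + 3)²/3)*(-72 - 86) = ((4/3)*4²)*(-158) = ((4/3)*16)*(-158) = (64/3)*(-158) = -10112/3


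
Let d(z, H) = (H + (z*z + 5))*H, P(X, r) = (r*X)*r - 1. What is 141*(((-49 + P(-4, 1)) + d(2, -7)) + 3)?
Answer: -9165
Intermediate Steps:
P(X, r) = -1 + X*r² (P(X, r) = (X*r)*r - 1 = X*r² - 1 = -1 + X*r²)
d(z, H) = H*(5 + H + z²) (d(z, H) = (H + (z² + 5))*H = (H + (5 + z²))*H = (5 + H + z²)*H = H*(5 + H + z²))
141*(((-49 + P(-4, 1)) + d(2, -7)) + 3) = 141*(((-49 + (-1 - 4*1²)) - 7*(5 - 7 + 2²)) + 3) = 141*(((-49 + (-1 - 4*1)) - 7*(5 - 7 + 4)) + 3) = 141*(((-49 + (-1 - 4)) - 7*2) + 3) = 141*(((-49 - 5) - 14) + 3) = 141*((-54 - 14) + 3) = 141*(-68 + 3) = 141*(-65) = -9165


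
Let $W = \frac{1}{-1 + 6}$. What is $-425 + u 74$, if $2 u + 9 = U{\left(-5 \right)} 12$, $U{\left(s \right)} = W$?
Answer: $- \frac{3346}{5} \approx -669.2$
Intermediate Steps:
$W = \frac{1}{5} \approx 0.2$
$U{\left(s \right)} = \frac{1}{5}$
$u = - \frac{33}{10}$ ($u = - \frac{9}{2} + \frac{\frac{1}{5} \cdot 12}{2} = - \frac{9}{2} + \frac{1}{2} \cdot \frac{12}{5} = - \frac{9}{2} + \frac{6}{5} = - \frac{33}{10} \approx -3.3$)
$-425 + u 74 = -425 - \frac{1221}{5} = - \frac{3346}{5}$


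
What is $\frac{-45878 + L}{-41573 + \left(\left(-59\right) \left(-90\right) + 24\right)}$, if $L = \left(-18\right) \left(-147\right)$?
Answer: $\frac{6176}{5177} \approx 1.193$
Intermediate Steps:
$L = 2646$
$\frac{-45878 + L}{-41573 + \left(\left(-59\right) \left(-90\right) + 24\right)} = \frac{-45878 + 2646}{-41573 + \left(\left(-59\right) \left(-90\right) + 24\right)} = - \frac{43232}{-41573 + \left(5310 + 24\right)} = - \frac{43232}{-41573 + 5334} = - \frac{43232}{-36239} = \left(-43232\right) \left(- \frac{1}{36239}\right) = \frac{6176}{5177}$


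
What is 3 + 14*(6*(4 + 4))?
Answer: 675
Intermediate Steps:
3 + 14*(6*(4 + 4)) = 3 + 14*(6*8) = 3 + 14*48 = 3 + 672 = 675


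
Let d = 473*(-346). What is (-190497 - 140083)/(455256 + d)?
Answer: -165290/145799 ≈ -1.1337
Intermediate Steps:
d = -163658
(-190497 - 140083)/(455256 + d) = (-190497 - 140083)/(455256 - 163658) = -330580/291598 = -330580*1/291598 = -165290/145799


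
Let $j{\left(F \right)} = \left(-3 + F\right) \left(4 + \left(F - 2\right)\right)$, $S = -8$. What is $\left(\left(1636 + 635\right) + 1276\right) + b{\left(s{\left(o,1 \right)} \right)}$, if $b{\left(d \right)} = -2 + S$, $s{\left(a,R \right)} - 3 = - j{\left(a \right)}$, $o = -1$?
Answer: $3537$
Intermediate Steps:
$j{\left(F \right)} = \left(-3 + F\right) \left(2 + F\right)$ ($j{\left(F \right)} = \left(-3 + F\right) \left(4 + \left(-2 + F\right)\right) = \left(-3 + F\right) \left(2 + F\right)$)
$s{\left(a,R \right)} = 9 + a - a^{2}$ ($s{\left(a,R \right)} = 3 - \left(-6 + a^{2} - a\right) = 3 + \left(6 + a - a^{2}\right) = 9 + a - a^{2}$)
$b{\left(d \right)} = -10$ ($b{\left(d \right)} = -2 - 8 = -10$)
$\left(\left(1636 + 635\right) + 1276\right) + b{\left(s{\left(o,1 \right)} \right)} = \left(\left(1636 + 635\right) + 1276\right) - 10 = \left(2271 + 1276\right) - 10 = 3547 - 10 = 3537$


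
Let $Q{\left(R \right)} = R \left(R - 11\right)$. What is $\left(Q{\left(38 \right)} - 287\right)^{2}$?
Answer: $546121$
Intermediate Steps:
$Q{\left(R \right)} = R \left(-11 + R\right)$
$\left(Q{\left(38 \right)} - 287\right)^{2} = \left(38 \left(-11 + 38\right) - 287\right)^{2} = \left(38 \cdot 27 - 287\right)^{2} = \left(1026 - 287\right)^{2} = 739^{2} = 546121$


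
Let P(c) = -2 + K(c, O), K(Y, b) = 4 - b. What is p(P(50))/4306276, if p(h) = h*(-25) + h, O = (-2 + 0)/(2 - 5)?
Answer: -8/1076569 ≈ -7.4310e-6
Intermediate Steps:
O = 2/3 (O = -2/(-3) = -2*(-1/3) = 2/3 ≈ 0.66667)
P(c) = 4/3 (P(c) = -2 + (4 - 1*2/3) = -2 + (4 - 2/3) = -2 + 10/3 = 4/3)
p(h) = -24*h (p(h) = -25*h + h = -24*h)
p(P(50))/4306276 = -24*4/3/4306276 = -32*1/4306276 = -8/1076569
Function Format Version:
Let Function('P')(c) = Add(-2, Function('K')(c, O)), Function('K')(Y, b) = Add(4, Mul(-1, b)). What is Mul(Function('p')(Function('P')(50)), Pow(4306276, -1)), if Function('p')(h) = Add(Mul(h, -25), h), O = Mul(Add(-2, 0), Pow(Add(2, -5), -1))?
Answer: Rational(-8, 1076569) ≈ -7.4310e-6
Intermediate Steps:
O = Rational(2, 3) (O = Mul(-2, Pow(-3, -1)) = Mul(-2, Rational(-1, 3)) = Rational(2, 3) ≈ 0.66667)
Function('P')(c) = Rational(4, 3) (Function('P')(c) = Add(-2, Add(4, Mul(-1, Rational(2, 3)))) = Add(-2, Add(4, Rational(-2, 3))) = Add(-2, Rational(10, 3)) = Rational(4, 3))
Function('p')(h) = Mul(-24, h) (Function('p')(h) = Add(Mul(-25, h), h) = Mul(-24, h))
Mul(Function('p')(Function('P')(50)), Pow(4306276, -1)) = Mul(Mul(-24, Rational(4, 3)), Pow(4306276, -1)) = Mul(-32, Rational(1, 4306276)) = Rational(-8, 1076569)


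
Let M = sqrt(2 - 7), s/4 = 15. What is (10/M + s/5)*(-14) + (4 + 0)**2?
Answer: -152 + 28*I*sqrt(5) ≈ -152.0 + 62.61*I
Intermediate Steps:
s = 60 (s = 4*15 = 60)
M = I*sqrt(5) (M = sqrt(-5) = I*sqrt(5) ≈ 2.2361*I)
(10/M + s/5)*(-14) + (4 + 0)**2 = (10/((I*sqrt(5))) + 60/5)*(-14) + (4 + 0)**2 = (10*(-I*sqrt(5)/5) + 60*(1/5))*(-14) + 4**2 = (-2*I*sqrt(5) + 12)*(-14) + 16 = (12 - 2*I*sqrt(5))*(-14) + 16 = (-168 + 28*I*sqrt(5)) + 16 = -152 + 28*I*sqrt(5)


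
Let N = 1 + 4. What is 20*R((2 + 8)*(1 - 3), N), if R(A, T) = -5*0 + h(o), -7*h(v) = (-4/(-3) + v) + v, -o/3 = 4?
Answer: 1360/21 ≈ 64.762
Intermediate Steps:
o = -12 (o = -3*4 = -12)
h(v) = -4/21 - 2*v/7 (h(v) = -((-4/(-3) + v) + v)/7 = -((-4*(-⅓) + v) + v)/7 = -((4/3 + v) + v)/7 = -(4/3 + 2*v)/7 = -4/21 - 2*v/7)
N = 5
R(A, T) = 68/21 (R(A, T) = -5*0 + (-4/21 - 2/7*(-12)) = 0 + (-4/21 + 24/7) = 0 + 68/21 = 68/21)
20*R((2 + 8)*(1 - 3), N) = 20*(68/21) = 1360/21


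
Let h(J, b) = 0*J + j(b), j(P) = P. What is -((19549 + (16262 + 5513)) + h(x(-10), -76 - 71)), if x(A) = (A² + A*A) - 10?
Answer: -41177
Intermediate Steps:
x(A) = -10 + 2*A² (x(A) = (A² + A²) - 10 = 2*A² - 10 = -10 + 2*A²)
h(J, b) = b (h(J, b) = 0*J + b = 0 + b = b)
-((19549 + (16262 + 5513)) + h(x(-10), -76 - 71)) = -((19549 + (16262 + 5513)) + (-76 - 71)) = -((19549 + 21775) - 147) = -(41324 - 147) = -1*41177 = -41177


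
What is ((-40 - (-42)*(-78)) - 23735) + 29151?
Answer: 2100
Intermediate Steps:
((-40 - (-42)*(-78)) - 23735) + 29151 = ((-40 - 42*78) - 23735) + 29151 = ((-40 - 3276) - 23735) + 29151 = (-3316 - 23735) + 29151 = -27051 + 29151 = 2100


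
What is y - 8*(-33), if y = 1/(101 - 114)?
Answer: 3431/13 ≈ 263.92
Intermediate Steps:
y = -1/13 (y = 1/(-13) = -1/13 ≈ -0.076923)
y - 8*(-33) = -1/13 - 8*(-33) = -1/13 + 264 = 3431/13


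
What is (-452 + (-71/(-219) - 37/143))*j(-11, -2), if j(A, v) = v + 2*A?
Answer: 113225872/10439 ≈ 10846.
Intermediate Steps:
(-452 + (-71/(-219) - 37/143))*j(-11, -2) = (-452 + (-71/(-219) - 37/143))*(-2 + 2*(-11)) = (-452 + (-71*(-1/219) - 37*1/143))*(-2 - 22) = (-452 + (71/219 - 37/143))*(-24) = (-452 + 2050/31317)*(-24) = -14153234/31317*(-24) = 113225872/10439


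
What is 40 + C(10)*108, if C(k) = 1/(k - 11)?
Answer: -68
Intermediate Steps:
C(k) = 1/(-11 + k)
40 + C(10)*108 = 40 + 108/(-11 + 10) = 40 + 108/(-1) = 40 - 1*108 = 40 - 108 = -68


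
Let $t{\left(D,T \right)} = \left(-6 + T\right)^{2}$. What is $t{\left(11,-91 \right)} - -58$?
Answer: $9467$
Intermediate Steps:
$t{\left(11,-91 \right)} - -58 = \left(-6 - 91\right)^{2} - -58 = \left(-97\right)^{2} + 58 = 9409 + 58 = 9467$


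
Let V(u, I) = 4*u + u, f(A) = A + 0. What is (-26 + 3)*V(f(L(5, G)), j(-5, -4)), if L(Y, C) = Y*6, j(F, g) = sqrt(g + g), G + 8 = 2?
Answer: -3450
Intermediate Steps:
G = -6 (G = -8 + 2 = -6)
j(F, g) = sqrt(2)*sqrt(g) (j(F, g) = sqrt(2*g) = sqrt(2)*sqrt(g))
L(Y, C) = 6*Y
f(A) = A
V(u, I) = 5*u
(-26 + 3)*V(f(L(5, G)), j(-5, -4)) = (-26 + 3)*(5*(6*5)) = -115*30 = -23*150 = -3450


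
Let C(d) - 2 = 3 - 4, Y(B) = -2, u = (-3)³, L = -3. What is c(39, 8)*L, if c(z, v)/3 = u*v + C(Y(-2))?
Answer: 1935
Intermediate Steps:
u = -27
C(d) = 1 (C(d) = 2 + (3 - 4) = 2 - 1 = 1)
c(z, v) = 3 - 81*v (c(z, v) = 3*(-27*v + 1) = 3*(1 - 27*v) = 3 - 81*v)
c(39, 8)*L = (3 - 81*8)*(-3) = (3 - 648)*(-3) = -645*(-3) = 1935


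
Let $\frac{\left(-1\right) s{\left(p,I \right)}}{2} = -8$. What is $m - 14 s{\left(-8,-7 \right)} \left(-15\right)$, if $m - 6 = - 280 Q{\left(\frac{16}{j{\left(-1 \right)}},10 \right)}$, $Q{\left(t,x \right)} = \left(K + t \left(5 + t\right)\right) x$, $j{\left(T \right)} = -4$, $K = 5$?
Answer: $566$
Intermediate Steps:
$s{\left(p,I \right)} = 16$ ($s{\left(p,I \right)} = \left(-2\right) \left(-8\right) = 16$)
$Q{\left(t,x \right)} = x \left(5 + t \left(5 + t\right)\right)$ ($Q{\left(t,x \right)} = \left(5 + t \left(5 + t\right)\right) x = x \left(5 + t \left(5 + t\right)\right)$)
$m = -2794$ ($m = 6 - 280 \cdot 10 \left(5 + \left(\frac{16}{-4}\right)^{2} + 5 \frac{16}{-4}\right) = 6 - 280 \cdot 10 \left(5 + \left(16 \left(- \frac{1}{4}\right)\right)^{2} + 5 \cdot 16 \left(- \frac{1}{4}\right)\right) = 6 - 280 \cdot 10 \left(5 + \left(-4\right)^{2} + 5 \left(-4\right)\right) = 6 - 280 \cdot 10 \left(5 + 16 - 20\right) = 6 - 280 \cdot 10 \cdot 1 = 6 - 2800 = -2794$)
$m - 14 s{\left(-8,-7 \right)} \left(-15\right) = -2794 - 14 \cdot 16 \left(-15\right) = -2794 - 224 \left(-15\right) = -2794 - -3360 = -2794 + 3360 = 566$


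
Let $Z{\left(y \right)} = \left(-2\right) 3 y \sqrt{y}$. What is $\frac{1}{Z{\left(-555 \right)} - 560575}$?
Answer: $- \frac{22423}{12815946805} - \frac{666 i \sqrt{555}}{64079734025} \approx -1.7496 \cdot 10^{-6} - 2.4485 \cdot 10^{-7} i$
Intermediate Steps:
$Z{\left(y \right)} = - 6 y^{\frac{3}{2}}$ ($Z{\left(y \right)} = - 6 y \sqrt{y} = - 6 y^{\frac{3}{2}}$)
$\frac{1}{Z{\left(-555 \right)} - 560575} = \frac{1}{- 6 \left(-555\right)^{\frac{3}{2}} - 560575} = \frac{1}{- 6 \left(- 555 i \sqrt{555}\right) - 560575} = \frac{1}{3330 i \sqrt{555} - 560575} = \frac{1}{-560575 + 3330 i \sqrt{555}}$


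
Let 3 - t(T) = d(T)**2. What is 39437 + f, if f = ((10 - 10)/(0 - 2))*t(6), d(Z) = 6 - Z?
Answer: 39437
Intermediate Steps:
t(T) = 3 - (6 - T)**2
f = 0 (f = ((10 - 10)/(0 - 2))*(3 - (-6 + 6)**2) = (0/(-2))*(3 - 1*0**2) = (0*(-1/2))*(3 - 1*0) = 0*(3 + 0) = 0*3 = 0)
39437 + f = 39437 + 0 = 39437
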